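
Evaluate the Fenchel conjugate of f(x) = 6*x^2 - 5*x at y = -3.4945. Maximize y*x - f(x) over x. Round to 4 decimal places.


f*(y) = sup_x {y*x - a*x^2 - b*x} = sup_x {(y-b)*x - a*x^2}
FOC: (y - b) - 2a*x = 0 => x* = (y - b)/(2a)
x* = (-3.4945 + 5)/(2*6) = 0.1255
f*(-3.4945) = (y-b)^2/(4a) = (-3.4945 + 5)^2/(4*6)
= 2.2665/24 = 0.0944


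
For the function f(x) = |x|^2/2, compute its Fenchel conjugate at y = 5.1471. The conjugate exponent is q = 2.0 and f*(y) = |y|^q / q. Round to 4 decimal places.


The conjugate exponent q satisfies 1/p + 1/q = 1.
p = 2, so q = 2/(2 - 1) = 2.0
|y|^q = 5.1471^2.0 = 26.4926
f*(5.1471) = 26.4926 / 2.0 = 13.2463


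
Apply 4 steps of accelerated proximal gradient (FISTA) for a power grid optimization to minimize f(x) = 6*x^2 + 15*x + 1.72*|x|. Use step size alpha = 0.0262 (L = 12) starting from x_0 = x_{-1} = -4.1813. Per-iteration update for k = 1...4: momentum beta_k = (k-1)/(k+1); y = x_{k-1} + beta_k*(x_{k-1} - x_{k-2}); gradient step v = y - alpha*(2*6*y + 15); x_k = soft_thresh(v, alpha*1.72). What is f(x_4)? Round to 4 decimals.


FISTA on f(x) = 6*x^2 + 15*x + 1.72*|x|
L = 12, alpha = 0.0262
Iteration 1: beta = 0.0, y = -4.1813 + 0.0*(-4.1813 + 4.1813) = -4.1813
  grad(y) = -35.1756, v = y - alpha*grad = -3.2597
  prox(v) = soft_thresh(-3.2597, 0.0451) = -3.2146
Iteration 2: beta = 0.3333, y = -3.2146 + 0.3333*(-3.2146 + 4.1813) = -2.8924
  grad(y) = -19.709, v = y - alpha*grad = -2.376
  prox(v) = soft_thresh(-2.376, 0.0451) = -2.331
Iteration 3: beta = 0.5, y = -2.331 + 0.5*(-2.331 + 3.2146) = -1.8891
  grad(y) = -7.6697, v = y - alpha*grad = -1.6882
  prox(v) = soft_thresh(-1.6882, 0.0451) = -1.6431
Iteration 4: beta = 0.6, y = -1.6431 + 0.6*(-1.6431 + 2.331) = -1.2304
  grad(y) = 0.2349, v = y - alpha*grad = -1.2366
  prox(v) = soft_thresh(-1.2366, 0.0451) = -1.1915
f(x_4) = 6*(-1.1915)^2 + 15*(-1.1915) + 1.72*|-1.1915| = -7.3051


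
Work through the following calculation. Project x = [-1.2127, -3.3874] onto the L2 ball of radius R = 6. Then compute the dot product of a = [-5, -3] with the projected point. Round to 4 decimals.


Step 1: Compute ||x|| (intermediates to 6 decimals).
||x|| = sqrt((-1.2127)^2 + (-3.3874)^2) = 3.597933
Step 2: Project.
Since ||x|| <= R, proj = x (no scaling needed).
proj(x) = [-1.2127, -3.3874]
Step 3: Dot product.
a^T * proj(x) = -5*(-1.2127) - 3*(-3.3874) = 16.2257


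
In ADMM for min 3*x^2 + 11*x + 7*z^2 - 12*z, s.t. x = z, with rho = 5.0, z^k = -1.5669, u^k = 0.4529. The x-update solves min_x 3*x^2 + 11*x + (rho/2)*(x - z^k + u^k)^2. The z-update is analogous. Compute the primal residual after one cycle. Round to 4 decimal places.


ADMM iteration with rho = 5.0, z^k = -1.5669, u^k = 0.4529
Step 1: x-update.
Minimize 3*x^2 + 11*x + (5.0/2)*(x + 1.5669 + 0.4529)^2
FOC: (2*3 + 5.0)*x = -11 + 5.0*(-1.5669 - 0.4529)
x^{k+1} = -1.9181
Step 2: z-update.
Minimize 7*z^2 - 12*z + (5.0/2)*(-1.9181 - z + 0.4529)^2
FOC: (2*7 + 5.0)*z = 12 + 5.0*(-1.9181 + 0.4529)
z^{k+1} = 0.246
Step 3: u-update.
u^{k+1} = 0.4529 - 1.9181 - 0.246 = -1.7112
Step 4: Primal residual = |-1.9181 - 0.246| = 2.1641


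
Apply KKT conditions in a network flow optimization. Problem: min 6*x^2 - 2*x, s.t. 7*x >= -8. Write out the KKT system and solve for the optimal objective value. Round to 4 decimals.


Step 1: Try lambda = 0 (constraint inactive).
Stationarity: 2*6*x - 2 = 0
x* = 2/(2*6) = 1/6 = 0.1667 (rounded; the exact value 1/6 is used below)
Check constraint: 7*0.1667 = 1.1669 >= -8 -- satisfied.
Step 2: Compute optimal value.
f(x*) = 6*(1/6)^2 - 2*(1/6) = -0.1667


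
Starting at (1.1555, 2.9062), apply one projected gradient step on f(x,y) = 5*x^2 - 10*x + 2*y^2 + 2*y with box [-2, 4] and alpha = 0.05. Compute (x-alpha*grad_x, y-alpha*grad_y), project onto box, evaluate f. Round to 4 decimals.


Step 1: Compute gradient at (1.1555, 2.9062).
grad_x = 2*5*1.1555 - 10 = 1.555
grad_y = 2*2*2.9062 + 2 = 13.6248
Step 2: Gradient step.
x_raw = 1.1555 - 0.05*1.555 = 1.0778
y_raw = 2.9062 - 0.05*13.6248 = 2.225
Step 3: Project onto [-2, 4].
x_proj = clip(1.0778) = 1.0778
y_proj = clip(2.225) = 2.225
Step 4: Evaluate f.
f(1.0778, 2.225) = 9.381


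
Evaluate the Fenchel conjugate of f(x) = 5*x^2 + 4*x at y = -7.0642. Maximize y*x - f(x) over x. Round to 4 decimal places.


f*(y) = sup_x {y*x - a*x^2 - b*x} = sup_x {(y-b)*x - a*x^2}
FOC: (y - b) - 2a*x = 0 => x* = (y - b)/(2a)
x* = (-7.0642 - 4)/(2*5) = -1.1064
f*(-7.0642) = (y-b)^2/(4a) = (-7.0642 - 4)^2/(4*5)
= 122.4165/20 = 6.1208


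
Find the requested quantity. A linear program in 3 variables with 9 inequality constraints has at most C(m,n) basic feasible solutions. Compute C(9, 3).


Each vertex corresponds to some choice of n active constraints out of m, so the number of vertices is at most C(m, n) = m! / (n!(m-n)!).
m = 9, n = 3
Numerator: 9 * 8 * 7
Denominator: 3! = 6
C(9, 3) = 84


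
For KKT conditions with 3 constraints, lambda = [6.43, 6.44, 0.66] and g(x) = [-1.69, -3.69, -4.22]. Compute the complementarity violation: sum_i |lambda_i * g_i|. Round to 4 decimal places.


KKT complementary slackness check:
lambda_1 * g_1 = 6.43 * -1.69 = -10.8667
lambda_2 * g_2 = 6.44 * -3.69 = -23.7636
lambda_3 * g_3 = 0.66 * -4.22 = -2.7852
Total violation = 10.8667 + 23.7636 + 2.7852 = 37.4155


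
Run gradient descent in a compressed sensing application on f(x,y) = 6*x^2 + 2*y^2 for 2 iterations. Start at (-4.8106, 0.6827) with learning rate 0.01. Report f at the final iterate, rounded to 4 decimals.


Gradient descent on f(x,y) = 6*x^2 + 2*y^2.
Starting point: (-4.8106, 0.6827), alpha = 0.01
Step 1: grad_x = 2*6*-4.8106 = -57.7272, grad_y = 2*2*0.6827 = 2.7308
  x_1 = -4.8106 - 0.01*-57.7272 = -4.2333
  y_1 = 0.6827 - 0.01*2.7308 = 0.6554
Step 2: grad_x = 2*6*-4.2333 = -50.7999, grad_y = 2*2*0.6554 = 2.6216
  x_2 = -4.2333 - 0.01*-50.7999 = -3.7253
  y_2 = 0.6554 - 0.01*2.6216 = 0.6292
f(-3.7253, 0.6292) = 6*(-3.7253)^2 + 2*0.6292^2 = 84.0602


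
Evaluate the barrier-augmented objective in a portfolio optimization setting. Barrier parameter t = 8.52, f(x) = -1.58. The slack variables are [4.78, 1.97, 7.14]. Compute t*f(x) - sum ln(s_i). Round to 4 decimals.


Step 1: Compute log-barrier.
ln values: [1.5644, 0.678, 1.9657]
phi = -(1.5644 + 0.678 + 1.9657) = -4.2082
Step 2: Compute augmented objective.
t*f(x) = 8.52*-1.58 = -13.4616
Total = -13.4616 - 4.2082 = -17.6698


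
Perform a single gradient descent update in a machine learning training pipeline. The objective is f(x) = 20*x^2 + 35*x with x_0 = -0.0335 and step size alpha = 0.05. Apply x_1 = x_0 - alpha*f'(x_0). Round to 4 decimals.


We compute the gradient at x_0 and apply the update.
f'(x) = 40*x + 35
f'(-0.0335) = 40*-0.0335 + 35 = 33.66
x_1 = -0.0335 - 0.05*33.66 = -1.7165


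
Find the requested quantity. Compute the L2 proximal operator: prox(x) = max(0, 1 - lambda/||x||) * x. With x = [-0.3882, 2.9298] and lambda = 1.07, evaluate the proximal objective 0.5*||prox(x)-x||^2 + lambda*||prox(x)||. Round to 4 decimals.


Step 1: Compute ||x||.
||x|| = 2.9554
Step 2: Compute scaling factor.
scale = max(0, 1 - 1.07/2.9554) = 0.638
Step 3: prox(x) = [-0.2477, 1.8691]
||prox(x)|| = 1.8854
Step 4: Proximal objective.
0.5*||prox-x||^2 = 0.5725
lambda*||prox|| = 2.0174
Total = 2.5898


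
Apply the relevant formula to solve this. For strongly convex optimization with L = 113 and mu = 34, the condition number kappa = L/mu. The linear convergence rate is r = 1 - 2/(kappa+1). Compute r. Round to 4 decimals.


Step 1: Compute the condition number.
kappa = L/mu = 113/34 = 3.3235
Step 2: Compute the convergence rate.
r = 1 - 2/(kappa + 1) = 1 - 2*mu/(L + mu) = (L - mu)/(L + mu) = 79/147 = 0.5374


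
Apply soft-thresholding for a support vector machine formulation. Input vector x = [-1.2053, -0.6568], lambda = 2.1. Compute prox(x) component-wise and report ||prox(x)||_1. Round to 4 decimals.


Soft-thresholding with lambda = 2.1:
prox(-1.2053) = sign(-1.2053)*max(|-1.2053| - 2.1, 0) = 0.0
prox(-0.6568) = sign(-0.6568)*max(|-0.6568| - 2.1, 0) = 0.0
prox(x) = [0.0, 0.0]
||prox(x)||_1 = 0.0 + 0.0 = 0.0


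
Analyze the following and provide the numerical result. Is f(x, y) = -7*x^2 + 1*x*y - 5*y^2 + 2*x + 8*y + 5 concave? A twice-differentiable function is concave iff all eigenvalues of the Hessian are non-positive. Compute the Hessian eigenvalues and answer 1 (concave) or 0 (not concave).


The Hessian of f(x,y) = -7*x^2 + 1*x*y - 5*y^2 + 2*x + 8*y + 5 is:
H = [[-14, 1], [1, -10]]
Trace = -14 - 10 = -24
Determinant = -14*-10 - (1)^2 = 139
Discriminant = (-24)^2 - 4*139 = 20.0
Eigenvalues: lambda_1 = -14.2361, lambda_2 = -9.7639
The function is concave.

1


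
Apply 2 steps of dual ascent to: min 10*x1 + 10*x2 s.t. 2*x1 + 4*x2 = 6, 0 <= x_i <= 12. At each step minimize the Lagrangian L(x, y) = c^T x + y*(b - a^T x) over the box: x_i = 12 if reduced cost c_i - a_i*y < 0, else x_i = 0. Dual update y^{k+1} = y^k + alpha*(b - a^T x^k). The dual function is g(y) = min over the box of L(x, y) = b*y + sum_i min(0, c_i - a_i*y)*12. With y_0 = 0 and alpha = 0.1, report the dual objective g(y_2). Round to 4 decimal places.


Dual ascent for LP: min 10*x1 + 10*x2, 2*x1 + 4*x2 = 6, 0 <= x_i <= 12
Step 1: y^k = 0.0, reduced costs: (10.0, 10.0)
  x^k = (0.0, 0.0), subgradient = b - a^T x = 6.0
  y^{k+1} = 0.0 + 0.1*6.0 = 0.6
Step 2: y^k = 0.6, reduced costs: (8.8, 7.6)
  x^k = (0.0, 0.0), subgradient = b - a^T x = 6.0
  y^{k+1} = 0.6 + 0.1*6.0 = 1.2
Dual objective at y_2 = 1.2: reduced costs (7.6, 5.2), box minimizer x = (0.0, 0.0)
g(y_2) = b*y + (c1 - a1*y)*x1 + (c2 - a2*y)*x2 = 6*1.2 + 7.6*0.0 + 5.2*0.0 = 7.2 + 0.0 + 0.0 = 7.2


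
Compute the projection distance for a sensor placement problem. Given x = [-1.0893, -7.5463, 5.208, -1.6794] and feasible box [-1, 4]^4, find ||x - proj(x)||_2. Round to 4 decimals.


Project each component onto [-1, 4].
clip(-1.0893) = -1.0, clip(-7.5463) = -1.0, clip(5.208) = 4.0, clip(-1.6794) = -1.0
Projection = [-1.0, -1.0, 4.0, -1.0]
Squared diffs: [0.008, 42.854, 1.4593, 0.4616]
Distance = sqrt(44.7829) = 6.692


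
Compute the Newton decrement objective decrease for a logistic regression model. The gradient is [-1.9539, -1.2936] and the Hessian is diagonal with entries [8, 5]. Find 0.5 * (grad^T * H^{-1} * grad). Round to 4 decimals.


Step 1: H is diagonal, so H^(-1) * g = [-0.2442, -0.2587].
Step 2: g^T H^(-1) g = sum_i g_i^2 / H_ii
  = (-1.9539)^2/8 + (-1.2936)^2/5
  = 0.4772 + 0.3347 = 0.8119
Step 3: Objective decrease = 0.5 * g^T H^(-1) g = 0.4059


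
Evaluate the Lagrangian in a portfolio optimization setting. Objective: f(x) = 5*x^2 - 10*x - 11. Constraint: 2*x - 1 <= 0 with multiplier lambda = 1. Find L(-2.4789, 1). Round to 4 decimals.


Step 1: Evaluate f(x).
f(-2.4789) = 5*(-2.4789)^2 - 10*(-2.4789) - 11 = 44.5137
Step 2: Evaluate g(x).
g(-2.4789) = 2*-2.4789 - 1 = -5.9578
Step 3: Compute Lagrangian.
L = 44.5137 + 1*-5.9578 = 38.5559


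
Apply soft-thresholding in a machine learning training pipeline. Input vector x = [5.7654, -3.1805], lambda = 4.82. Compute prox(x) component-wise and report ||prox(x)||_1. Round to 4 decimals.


Soft-thresholding with lambda = 4.82:
prox(5.7654) = sign(5.7654)*max(|5.7654| - 4.82, 0) = 0.9454
prox(-3.1805) = sign(-3.1805)*max(|-3.1805| - 4.82, 0) = 0.0
prox(x) = [0.9454, 0.0]
||prox(x)||_1 = 0.9454 + 0.0 = 0.9454


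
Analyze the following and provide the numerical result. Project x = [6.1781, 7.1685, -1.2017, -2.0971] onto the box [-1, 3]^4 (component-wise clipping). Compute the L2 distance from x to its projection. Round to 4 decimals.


Project each component onto [-1, 3].
clip(6.1781) = 3.0, clip(7.1685) = 3.0, clip(-1.2017) = -1.0, clip(-2.0971) = -1.0
Projection = [3.0, 3.0, -1.0, -1.0]
Squared diffs: [10.1003, 17.3764, 0.0407, 1.2036]
Distance = sqrt(28.721) = 5.3592


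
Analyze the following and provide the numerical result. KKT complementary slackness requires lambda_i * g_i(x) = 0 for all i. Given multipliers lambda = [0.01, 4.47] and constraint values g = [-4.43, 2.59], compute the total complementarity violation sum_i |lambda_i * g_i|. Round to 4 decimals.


KKT complementary slackness check:
lambda_1 * g_1 = 0.01 * -4.43 = -0.0443
lambda_2 * g_2 = 4.47 * 2.59 = 11.5773
Total violation = 0.0443 + 11.5773 = 11.6216


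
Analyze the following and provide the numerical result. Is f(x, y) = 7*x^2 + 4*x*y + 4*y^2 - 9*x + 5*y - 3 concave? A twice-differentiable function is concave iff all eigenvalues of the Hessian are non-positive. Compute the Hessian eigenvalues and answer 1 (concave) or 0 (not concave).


The Hessian of f(x,y) = 7*x^2 + 4*x*y + 4*y^2 - 9*x + 5*y - 3 is:
H = [[14, 4], [4, 8]]
Trace = 14 + 8 = 22
Determinant = 14*8 - (4)^2 = 96
Discriminant = (22)^2 - 4*96 = 100.0
Eigenvalues: lambda_1 = 6.0, lambda_2 = 16.0
The function is not concave.

0


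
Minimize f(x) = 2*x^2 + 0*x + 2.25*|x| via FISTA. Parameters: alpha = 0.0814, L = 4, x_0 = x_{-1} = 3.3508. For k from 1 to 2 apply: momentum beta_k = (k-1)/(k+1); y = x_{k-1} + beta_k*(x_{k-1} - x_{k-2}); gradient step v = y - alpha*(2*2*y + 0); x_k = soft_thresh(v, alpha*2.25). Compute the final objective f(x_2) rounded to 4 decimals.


FISTA on f(x) = 2*x^2 + 0*x + 2.25*|x|
L = 4, alpha = 0.0814
Iteration 1: beta = 0.0, y = 3.3508 + 0.0*(3.3508 - 3.3508) = 3.3508
  grad(y) = 13.4032, v = y - alpha*grad = 2.2598
  prox(v) = soft_thresh(2.2598, 0.1832) = 2.0766
Iteration 2: beta = 0.3333, y = 2.0766 + 0.3333*(2.0766 - 3.3508) = 1.6519
  grad(y) = 6.6076, v = y - alpha*grad = 1.114
  prox(v) = soft_thresh(1.114, 0.1832) = 0.9309
f(x_2) = 2*0.9309^2 + 0*0.9309 + 2.25*|0.9309| = 3.8276


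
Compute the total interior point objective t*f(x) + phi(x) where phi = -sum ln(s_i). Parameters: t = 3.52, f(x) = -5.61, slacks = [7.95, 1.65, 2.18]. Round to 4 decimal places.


Step 1: Compute log-barrier.
ln values: [2.0732, 0.5008, 0.7793]
phi = -(2.0732 + 0.5008 + 0.7793) = -3.3533
Step 2: Compute augmented objective.
t*f(x) = 3.52*-5.61 = -19.7472
Total = -19.7472 - 3.3533 = -23.1005


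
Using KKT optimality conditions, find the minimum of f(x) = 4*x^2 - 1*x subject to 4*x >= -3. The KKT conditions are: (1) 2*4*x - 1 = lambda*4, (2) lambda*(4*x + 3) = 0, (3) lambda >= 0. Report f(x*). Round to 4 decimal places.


Step 1: Try lambda = 0 (constraint inactive).
Stationarity: 2*4*x - 1 = 0
x* = 1/(2*4) = 0.125
Check constraint: 4*0.125 = 0.5 >= -3 -- satisfied.
Step 2: Compute optimal value.
f(x*) = 4*0.125^2 - 1*0.125 = -0.0625


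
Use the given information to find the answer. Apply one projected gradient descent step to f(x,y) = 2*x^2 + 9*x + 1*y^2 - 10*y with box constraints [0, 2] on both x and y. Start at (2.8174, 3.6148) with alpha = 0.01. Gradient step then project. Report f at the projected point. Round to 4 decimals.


Step 1: Compute gradient at (2.8174, 3.6148).
grad_x = 2*2*2.8174 + 9 = 20.2696
grad_y = 2*1*3.6148 - 10 = -2.7704
Step 2: Gradient step.
x_raw = 2.8174 - 0.01*20.2696 = 2.6147
y_raw = 3.6148 - 0.01*-2.7704 = 3.6425
Step 3: Project onto [0, 2].
x_proj = clip(2.6147) = 2.0
y_proj = clip(3.6425) = 2.0
Step 4: Evaluate f.
f(2.0, 2.0) = 10.0


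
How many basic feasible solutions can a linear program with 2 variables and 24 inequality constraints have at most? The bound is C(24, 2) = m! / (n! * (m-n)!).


Each vertex corresponds to some choice of n active constraints out of m, so the number of vertices is at most C(m, n) = m! / (n!(m-n)!).
m = 24, n = 2
Numerator: 24 * 23
Denominator: 2! = 2
C(24, 2) = 276


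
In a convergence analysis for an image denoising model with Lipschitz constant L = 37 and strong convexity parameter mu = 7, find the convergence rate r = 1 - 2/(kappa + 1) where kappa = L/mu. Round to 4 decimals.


Step 1: Compute the condition number.
kappa = L/mu = 37/7 = 5.2857
Step 2: Compute the convergence rate.
r = 1 - 2/(kappa + 1) = 1 - 2*mu/(L + mu) = (L - mu)/(L + mu) = 30/44 = 0.6818


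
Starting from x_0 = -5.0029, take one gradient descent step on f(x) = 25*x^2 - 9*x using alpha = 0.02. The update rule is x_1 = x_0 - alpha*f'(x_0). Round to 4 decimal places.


We compute the gradient at x_0 and apply the update.
f'(x) = 50*x - 9
f'(-5.0029) = 50*-5.0029 - 9 = -259.145
x_1 = -5.0029 - 0.02*-259.145 = 0.18


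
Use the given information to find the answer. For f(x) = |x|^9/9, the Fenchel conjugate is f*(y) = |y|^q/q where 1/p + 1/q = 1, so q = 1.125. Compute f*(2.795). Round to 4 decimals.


The conjugate exponent q satisfies 1/p + 1/q = 1.
p = 9, so q = 9/(9 - 1) = 1.125
|y|^q = 2.795^1.125 = 3.1782
f*(2.795) = 3.1782 / 1.125 = 2.8251


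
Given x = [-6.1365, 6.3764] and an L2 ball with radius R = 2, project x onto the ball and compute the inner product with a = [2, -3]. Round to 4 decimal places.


Step 1: Compute ||x|| (intermediates to 6 decimals).
||x|| = sqrt((-6.1365)^2 + 6.3764^2) = 8.849582
Step 2: Project.
Since ||x|| > R, scale = R/||x|| = 2/8.849582 = 0.225999, proj(x) = scale * x
proj(x) = [-1.386843, 1.44106]
Step 3: Dot product.
a^T * proj(x) = 2*(-1.386843) - 3*1.44106 = -7.0969


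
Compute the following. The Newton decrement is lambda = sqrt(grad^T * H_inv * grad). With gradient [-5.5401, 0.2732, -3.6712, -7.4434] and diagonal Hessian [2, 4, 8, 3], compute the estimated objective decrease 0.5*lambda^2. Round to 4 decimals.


Step 1: H is diagonal, so H^(-1) * g = [-2.7701, 0.0683, -0.4589, -2.4811].
Step 2: g^T H^(-1) g = sum_i g_i^2 / H_ii
  = (-5.5401)^2/2 + (0.2732)^2/4 + (-3.6712)^2/8 + (-7.4434)^2/3
  = 15.3464 + 0.0187 + 1.6847 + 18.4681 = 35.5178
Step 3: Objective decrease = 0.5 * g^T H^(-1) g = 17.7589


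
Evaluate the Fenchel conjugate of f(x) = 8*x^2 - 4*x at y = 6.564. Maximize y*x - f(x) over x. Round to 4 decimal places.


f*(y) = sup_x {y*x - a*x^2 - b*x} = sup_x {(y-b)*x - a*x^2}
FOC: (y - b) - 2a*x = 0 => x* = (y - b)/(2a)
x* = (6.564 + 4)/(2*8) = 0.6603
f*(6.564) = (y-b)^2/(4a) = (6.564 + 4)^2/(4*8)
= 111.5981/32 = 3.4874


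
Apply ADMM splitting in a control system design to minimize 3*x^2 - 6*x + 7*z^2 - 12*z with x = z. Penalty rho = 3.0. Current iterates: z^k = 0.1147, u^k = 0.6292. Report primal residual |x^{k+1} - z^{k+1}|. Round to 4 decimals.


ADMM iteration with rho = 3.0, z^k = 0.1147, u^k = 0.6292
Step 1: x-update.
Minimize 3*x^2 - 6*x + (3.0/2)*(x - 0.1147 + 0.6292)^2
FOC: (2*3 + 3.0)*x = 6 + 3.0*(0.1147 - 0.6292)
x^{k+1} = 0.4952
Step 2: z-update.
Minimize 7*z^2 - 12*z + (3.0/2)*(0.4952 - z + 0.6292)^2
FOC: (2*7 + 3.0)*z = 12 + 3.0*(0.4952 + 0.6292)
z^{k+1} = 0.9043
Step 3: u-update.
u^{k+1} = 0.6292 + 0.4952 - 0.9043 = 0.2201
Step 4: Primal residual = |0.4952 - 0.9043| = 0.4091


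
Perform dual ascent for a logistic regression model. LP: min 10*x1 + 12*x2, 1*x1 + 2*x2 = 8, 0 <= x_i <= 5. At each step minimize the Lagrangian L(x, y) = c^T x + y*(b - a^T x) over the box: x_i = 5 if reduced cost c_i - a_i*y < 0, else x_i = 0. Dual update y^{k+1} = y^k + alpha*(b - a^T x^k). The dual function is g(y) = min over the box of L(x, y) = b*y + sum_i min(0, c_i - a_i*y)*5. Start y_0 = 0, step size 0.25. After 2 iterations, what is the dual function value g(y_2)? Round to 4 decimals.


Dual ascent for LP: min 10*x1 + 12*x2, 1*x1 + 2*x2 = 8, 0 <= x_i <= 5
Step 1: y^k = 0.0, reduced costs: (10.0, 12.0)
  x^k = (0.0, 0.0), subgradient = b - a^T x = 8.0
  y^{k+1} = 0.0 + 0.25*8.0 = 2.0
Step 2: y^k = 2.0, reduced costs: (8.0, 8.0)
  x^k = (0.0, 0.0), subgradient = b - a^T x = 8.0
  y^{k+1} = 2.0 + 0.25*8.0 = 4.0
Dual objective at y_2 = 4.0: reduced costs (6.0, 4.0), box minimizer x = (0.0, 0.0)
g(y_2) = b*y + (c1 - a1*y)*x1 + (c2 - a2*y)*x2 = 8*4.0 + 6.0*0.0 + 4.0*0.0 = 32.0 + 0.0 + 0.0 = 32.0


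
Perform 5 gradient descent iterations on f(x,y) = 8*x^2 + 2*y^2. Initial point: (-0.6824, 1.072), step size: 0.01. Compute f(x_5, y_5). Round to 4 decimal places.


Gradient descent on f(x,y) = 8*x^2 + 2*y^2.
Starting point: (-0.6824, 1.072), alpha = 0.01
Step 1: grad_x = 2*8*-0.6824 = -10.9184, grad_y = 2*2*1.072 = 4.288
  x_1 = -0.6824 - 0.01*-10.9184 = -0.5732
  y_1 = 1.072 - 0.01*4.288 = 1.0291
Step 2: grad_x = 2*8*-0.5732 = -9.1715, grad_y = 2*2*1.0291 = 4.1165
  x_2 = -0.5732 - 0.01*-9.1715 = -0.4815
  y_2 = 1.0291 - 0.01*4.1165 = 0.988
Step 3: grad_x = 2*8*-0.4815 = -7.704, grad_y = 2*2*0.988 = 3.9518
  x_3 = -0.4815 - 0.01*-7.704 = -0.4045
  y_3 = 0.988 - 0.01*3.9518 = 0.9484
Step 4: grad_x = 2*8*-0.4045 = -6.4714, grad_y = 2*2*0.9484 = 3.7937
  x_4 = -0.4045 - 0.01*-6.4714 = -0.3397
  y_4 = 0.9484 - 0.01*3.7937 = 0.9105
Step 5: grad_x = 2*8*-0.3397 = -5.436, grad_y = 2*2*0.9105 = 3.642
  x_5 = -0.3397 - 0.01*-5.436 = -0.2854
  y_5 = 0.9105 - 0.01*3.642 = 0.8741
f(-0.2854, 0.8741) = 8*(-0.2854)^2 + 2*0.8741^2 = 2.1796


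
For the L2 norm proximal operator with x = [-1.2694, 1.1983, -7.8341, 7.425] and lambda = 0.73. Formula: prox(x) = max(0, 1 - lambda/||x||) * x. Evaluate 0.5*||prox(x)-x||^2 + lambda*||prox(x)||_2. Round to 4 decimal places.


Step 1: Compute ||x||.
||x|| = 10.9339
Step 2: Compute scaling factor.
scale = max(0, 1 - 0.73/10.9339) = 0.9332
Step 3: prox(x) = [-1.1846, 1.1183, -7.3111, 6.9293]
||prox(x)|| = 10.2039
Step 4: Proximal objective.
0.5*||prox-x||^2 = 0.2665
lambda*||prox|| = 7.4488
Total = 7.7153


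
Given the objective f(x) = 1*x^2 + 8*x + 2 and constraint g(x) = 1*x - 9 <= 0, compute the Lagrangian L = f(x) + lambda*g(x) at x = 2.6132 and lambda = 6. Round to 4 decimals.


Step 1: Evaluate f(x).
f(2.6132) = 1*2.6132^2 + 8*2.6132 + 2 = 29.7344
Step 2: Evaluate g(x).
g(2.6132) = 1*2.6132 - 9 = -6.3868
Step 3: Compute Lagrangian.
L = 29.7344 + 6*-6.3868 = -8.5864


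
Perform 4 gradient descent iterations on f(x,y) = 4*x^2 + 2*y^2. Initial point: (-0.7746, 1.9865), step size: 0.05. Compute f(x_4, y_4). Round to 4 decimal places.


Gradient descent on f(x,y) = 4*x^2 + 2*y^2.
Starting point: (-0.7746, 1.9865), alpha = 0.05
Step 1: grad_x = 2*4*-0.7746 = -6.1968, grad_y = 2*2*1.9865 = 7.946
  x_1 = -0.7746 - 0.05*-6.1968 = -0.4648
  y_1 = 1.9865 - 0.05*7.946 = 1.5892
Step 2: grad_x = 2*4*-0.4648 = -3.7181, grad_y = 2*2*1.5892 = 6.3568
  x_2 = -0.4648 - 0.05*-3.7181 = -0.2789
  y_2 = 1.5892 - 0.05*6.3568 = 1.2714
Step 3: grad_x = 2*4*-0.2789 = -2.2308, grad_y = 2*2*1.2714 = 5.0854
  x_3 = -0.2789 - 0.05*-2.2308 = -0.1673
  y_3 = 1.2714 - 0.05*5.0854 = 1.0171
Step 4: grad_x = 2*4*-0.1673 = -1.3385, grad_y = 2*2*1.0171 = 4.0684
  x_4 = -0.1673 - 0.05*-1.3385 = -0.1004
  y_4 = 1.0171 - 0.05*4.0684 = 0.8137
f(-0.1004, 0.8137) = 4*(-0.1004)^2 + 2*0.8137^2 = 1.3644


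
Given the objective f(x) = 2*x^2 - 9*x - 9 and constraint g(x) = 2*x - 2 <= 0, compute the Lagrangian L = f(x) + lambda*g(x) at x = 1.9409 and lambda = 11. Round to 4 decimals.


Step 1: Evaluate f(x).
f(1.9409) = 2*1.9409^2 - 9*1.9409 - 9 = -18.9339
Step 2: Evaluate g(x).
g(1.9409) = 2*1.9409 - 2 = 1.8818
Step 3: Compute Lagrangian.
L = -18.9339 + 11*1.8818 = 1.7659


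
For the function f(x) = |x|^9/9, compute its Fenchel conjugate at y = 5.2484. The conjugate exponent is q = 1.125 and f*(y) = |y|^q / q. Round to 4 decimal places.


The conjugate exponent q satisfies 1/p + 1/q = 1.
p = 9, so q = 9/(9 - 1) = 1.125
|y|^q = 5.2484^1.125 = 6.457
f*(5.2484) = 6.457 / 1.125 = 5.7395


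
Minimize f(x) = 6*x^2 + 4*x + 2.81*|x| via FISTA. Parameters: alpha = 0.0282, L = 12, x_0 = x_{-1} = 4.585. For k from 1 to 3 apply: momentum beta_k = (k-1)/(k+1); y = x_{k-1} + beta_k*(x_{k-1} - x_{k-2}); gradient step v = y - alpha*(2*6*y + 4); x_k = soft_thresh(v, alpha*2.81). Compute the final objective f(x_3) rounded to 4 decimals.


FISTA on f(x) = 6*x^2 + 4*x + 2.81*|x|
L = 12, alpha = 0.0282
Iteration 1: beta = 0.0, y = 4.585 + 0.0*(4.585 - 4.585) = 4.585
  grad(y) = 59.02, v = y - alpha*grad = 2.9206
  prox(v) = soft_thresh(2.9206, 0.0792) = 2.8414
Iteration 2: beta = 0.3333, y = 2.8414 + 0.3333*(2.8414 - 4.585) = 2.2602
  grad(y) = 31.1223, v = y - alpha*grad = 1.3825
  prox(v) = soft_thresh(1.3825, 0.0792) = 1.3033
Iteration 3: beta = 0.5, y = 1.3033 + 0.5*(1.3033 - 2.8414) = 0.5343
  grad(y) = 10.4111, v = y - alpha*grad = 0.2407
  prox(v) = soft_thresh(0.2407, 0.0792) = 0.1614
f(x_3) = 6*0.1614^2 + 4*0.1614 + 2.81*|0.1614| = 1.2556


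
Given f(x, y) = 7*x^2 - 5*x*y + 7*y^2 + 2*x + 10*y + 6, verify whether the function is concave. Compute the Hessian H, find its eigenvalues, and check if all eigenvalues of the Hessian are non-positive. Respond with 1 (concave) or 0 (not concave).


The Hessian of f(x,y) = 7*x^2 - 5*x*y + 7*y^2 + 2*x + 10*y + 6 is:
H = [[14, -5], [-5, 14]]
Trace = 14 + 14 = 28
Determinant = 14*14 - (-5)^2 = 171
Discriminant = (28)^2 - 4*171 = 100.0
Eigenvalues: lambda_1 = 9.0, lambda_2 = 19.0
The function is not concave.

0


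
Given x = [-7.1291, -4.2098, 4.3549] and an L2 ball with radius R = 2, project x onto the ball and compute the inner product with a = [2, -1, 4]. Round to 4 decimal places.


Step 1: Compute ||x|| (intermediates to 6 decimals).
||x|| = sqrt((-7.1291)^2 + (-4.2098)^2 + 4.3549^2) = 9.354765
Step 2: Project.
Since ||x|| > R, scale = R/||x|| = 2/9.354765 = 0.213795, proj(x) = scale * x
proj(x) = [-1.524166, -0.900034, 0.931056]
Step 3: Dot product.
a^T * proj(x) = 2*(-1.524166) - 1*(-0.900034) + 4*0.931056 = 1.5759


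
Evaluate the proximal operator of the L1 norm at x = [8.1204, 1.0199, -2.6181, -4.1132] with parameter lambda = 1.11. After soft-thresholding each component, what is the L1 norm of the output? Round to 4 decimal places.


Soft-thresholding with lambda = 1.11:
prox(8.1204) = sign(8.1204)*max(|8.1204| - 1.11, 0) = 7.0104
prox(1.0199) = sign(1.0199)*max(|1.0199| - 1.11, 0) = 0.0
prox(-2.6181) = sign(-2.6181)*max(|-2.6181| - 1.11, 0) = -1.5081
prox(-4.1132) = sign(-4.1132)*max(|-4.1132| - 1.11, 0) = -3.0032
prox(x) = [7.0104, 0.0, -1.5081, -3.0032]
||prox(x)||_1 = 7.0104 + 0.0 + 1.5081 + 3.0032 = 11.5217


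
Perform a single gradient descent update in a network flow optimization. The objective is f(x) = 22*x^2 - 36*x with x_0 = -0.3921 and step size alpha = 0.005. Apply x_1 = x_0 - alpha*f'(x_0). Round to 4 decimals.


We compute the gradient at x_0 and apply the update.
f'(x) = 44*x - 36
f'(-0.3921) = 44*-0.3921 - 36 = -53.2524
x_1 = -0.3921 - 0.005*-53.2524 = -0.1258


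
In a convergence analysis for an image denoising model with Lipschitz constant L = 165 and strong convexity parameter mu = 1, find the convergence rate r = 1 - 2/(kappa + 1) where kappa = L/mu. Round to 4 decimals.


Step 1: Compute the condition number.
kappa = L/mu = 165/1 = 165.0
Step 2: Compute the convergence rate.
r = 1 - 2/(kappa + 1) = 1 - 2*mu/(L + mu) = (L - mu)/(L + mu) = 164/166 = 0.988


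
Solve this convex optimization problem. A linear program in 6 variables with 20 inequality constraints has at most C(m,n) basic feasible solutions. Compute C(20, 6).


Each vertex corresponds to some choice of n active constraints out of m, so the number of vertices is at most C(m, n) = m! / (n!(m-n)!).
m = 20, n = 6
Numerator: 20 * 19 * 18 * 17 * 16 * 15
Denominator: 6! = 720
C(20, 6) = 38760


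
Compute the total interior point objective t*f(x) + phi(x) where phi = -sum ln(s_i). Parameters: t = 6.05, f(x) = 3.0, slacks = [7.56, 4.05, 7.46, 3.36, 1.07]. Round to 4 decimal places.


Step 1: Compute log-barrier.
ln values: [2.0229, 1.3987, 2.0096, 1.2119, 0.0677]
phi = -(2.0229 + 1.3987 + 2.0096 + 1.2119 + 0.0677) = -6.7107
Step 2: Compute augmented objective.
t*f(x) = 6.05*3.0 = 18.15
Total = 18.15 - 6.7107 = 11.4393


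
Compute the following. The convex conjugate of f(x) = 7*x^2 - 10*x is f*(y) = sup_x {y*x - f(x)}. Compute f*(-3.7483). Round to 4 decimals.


f*(y) = sup_x {y*x - a*x^2 - b*x} = sup_x {(y-b)*x - a*x^2}
FOC: (y - b) - 2a*x = 0 => x* = (y - b)/(2a)
x* = (-3.7483 + 10)/(2*7) = 0.4466
f*(-3.7483) = (y-b)^2/(4a) = (-3.7483 + 10)^2/(4*7)
= 39.0838/28 = 1.3958


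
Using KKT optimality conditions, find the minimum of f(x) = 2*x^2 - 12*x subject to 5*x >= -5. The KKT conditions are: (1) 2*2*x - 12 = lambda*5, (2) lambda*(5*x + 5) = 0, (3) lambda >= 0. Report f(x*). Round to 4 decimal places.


Step 1: Try lambda = 0 (constraint inactive).
Stationarity: 2*2*x - 12 = 0
x* = 12/(2*2) = 3.0
Check constraint: 5*3.0 = 15.0 >= -5 -- satisfied.
Step 2: Compute optimal value.
f(x*) = 2*3.0^2 - 12*3.0 = -18.0


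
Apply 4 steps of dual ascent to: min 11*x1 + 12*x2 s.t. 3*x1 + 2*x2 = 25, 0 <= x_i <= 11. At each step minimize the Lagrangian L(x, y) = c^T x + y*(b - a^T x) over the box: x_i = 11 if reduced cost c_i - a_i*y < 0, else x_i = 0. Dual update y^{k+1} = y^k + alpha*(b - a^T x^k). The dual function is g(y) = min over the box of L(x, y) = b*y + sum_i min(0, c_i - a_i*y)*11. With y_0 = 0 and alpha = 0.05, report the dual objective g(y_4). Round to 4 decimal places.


Dual ascent for LP: min 11*x1 + 12*x2, 3*x1 + 2*x2 = 25, 0 <= x_i <= 11
Step 1: y^k = 0.0, reduced costs: (11.0, 12.0)
  x^k = (0.0, 0.0), subgradient = b - a^T x = 25.0
  y^{k+1} = 0.0 + 0.05*25.0 = 1.25
Step 2: y^k = 1.25, reduced costs: (7.25, 9.5)
  x^k = (0.0, 0.0), subgradient = b - a^T x = 25.0
  y^{k+1} = 1.25 + 0.05*25.0 = 2.5
Step 3: y^k = 2.5, reduced costs: (3.5, 7.0)
  x^k = (0.0, 0.0), subgradient = b - a^T x = 25.0
  y^{k+1} = 2.5 + 0.05*25.0 = 3.75
Step 4: y^k = 3.75, reduced costs: (-0.25, 4.5)
  x^k = (11.0, 0.0), subgradient = b - a^T x = -8.0
  y^{k+1} = 3.75 + 0.05*-8.0 = 3.35
Dual objective at y_4 = 3.35: reduced costs (0.95, 5.3), box minimizer x = (0.0, 0.0)
g(y_4) = b*y + (c1 - a1*y)*x1 + (c2 - a2*y)*x2 = 25*3.35 + 0.95*0.0 + 5.3*0.0 = 83.75 + 0.0 + 0.0 = 83.75


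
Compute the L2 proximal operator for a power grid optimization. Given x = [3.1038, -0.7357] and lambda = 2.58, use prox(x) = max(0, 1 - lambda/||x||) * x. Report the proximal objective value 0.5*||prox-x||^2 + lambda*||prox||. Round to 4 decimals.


Step 1: Compute ||x||.
||x|| = 3.1898
Step 2: Compute scaling factor.
scale = max(0, 1 - 2.58/3.1898) = 0.1912
Step 3: prox(x) = [0.5934, -0.1406]
||prox(x)|| = 0.6098
Step 4: Proximal objective.
0.5*||prox-x||^2 = 3.3282
lambda*||prox|| = 1.5733
Total = 4.9015


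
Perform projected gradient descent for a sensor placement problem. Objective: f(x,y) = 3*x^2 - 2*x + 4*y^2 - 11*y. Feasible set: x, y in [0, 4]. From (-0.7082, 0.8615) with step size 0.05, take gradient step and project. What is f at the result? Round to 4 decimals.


Step 1: Compute gradient at (-0.7082, 0.8615).
grad_x = 2*3*-0.7082 - 2 = -6.2492
grad_y = 2*4*0.8615 - 11 = -4.108
Step 2: Gradient step.
x_raw = -0.7082 - 0.05*-6.2492 = -0.3957
y_raw = 0.8615 - 0.05*-4.108 = 1.0669
Step 3: Project onto [0, 4].
x_proj = clip(-0.3957) = 0.0
y_proj = clip(1.0669) = 1.0669
Step 4: Evaluate f.
f(0.0, 1.0669) = -7.1828


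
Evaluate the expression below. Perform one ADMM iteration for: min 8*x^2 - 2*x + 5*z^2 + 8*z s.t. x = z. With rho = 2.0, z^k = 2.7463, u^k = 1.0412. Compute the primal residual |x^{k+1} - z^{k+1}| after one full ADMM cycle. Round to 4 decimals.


ADMM iteration with rho = 2.0, z^k = 2.7463, u^k = 1.0412
Step 1: x-update.
Minimize 8*x^2 - 2*x + (2.0/2)*(x - 2.7463 + 1.0412)^2
FOC: (2*8 + 2.0)*x = 2 + 2.0*(2.7463 - 1.0412)
x^{k+1} = 0.3006
Step 2: z-update.
Minimize 5*z^2 + 8*z + (2.0/2)*(0.3006 - z + 1.0412)^2
FOC: (2*5 + 2.0)*z = -8 + 2.0*(0.3006 + 1.0412)
z^{k+1} = -0.443
Step 3: u-update.
u^{k+1} = 1.0412 + 0.3006 + 0.443 = 1.7848
Step 4: Primal residual = |0.3006 + 0.443| = 0.7436


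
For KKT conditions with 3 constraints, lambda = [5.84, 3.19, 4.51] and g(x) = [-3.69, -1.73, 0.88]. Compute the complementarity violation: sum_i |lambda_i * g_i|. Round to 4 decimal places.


KKT complementary slackness check:
lambda_1 * g_1 = 5.84 * -3.69 = -21.5496
lambda_2 * g_2 = 3.19 * -1.73 = -5.5187
lambda_3 * g_3 = 4.51 * 0.88 = 3.9688
Total violation = 21.5496 + 5.5187 + 3.9688 = 31.0371


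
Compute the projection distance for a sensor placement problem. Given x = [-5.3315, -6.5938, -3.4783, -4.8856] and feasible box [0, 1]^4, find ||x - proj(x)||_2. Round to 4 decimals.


Project each component onto [0, 1].
clip(-5.3315) = 0.0, clip(-6.5938) = 0.0, clip(-3.4783) = 0.0, clip(-4.8856) = 0.0
Projection = [0.0, 0.0, 0.0, 0.0]
Squared diffs: [28.4249, 43.4782, 12.0986, 23.8691]
Distance = sqrt(107.8708) = 10.3861


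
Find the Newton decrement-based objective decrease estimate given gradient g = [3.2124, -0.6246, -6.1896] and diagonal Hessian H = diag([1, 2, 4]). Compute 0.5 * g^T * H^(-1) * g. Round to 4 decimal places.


Step 1: H is diagonal, so H^(-1) * g = [3.2124, -0.3123, -1.5474].
Step 2: g^T H^(-1) g = sum_i g_i^2 / H_ii
  = (3.2124)^2/1 + (-0.6246)^2/2 + (-6.1896)^2/4
  = 10.3195 + 0.1951 + 9.5778 = 20.0924
Step 3: Objective decrease = 0.5 * g^T H^(-1) g = 10.0462


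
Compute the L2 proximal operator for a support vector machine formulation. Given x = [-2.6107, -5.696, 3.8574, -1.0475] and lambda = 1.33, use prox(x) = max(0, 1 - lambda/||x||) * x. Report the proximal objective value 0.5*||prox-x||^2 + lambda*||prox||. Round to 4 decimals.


Step 1: Compute ||x||.
||x|| = 7.4322
Step 2: Compute scaling factor.
scale = max(0, 1 - 1.33/7.4322) = 0.821
Step 3: prox(x) = [-2.1435, -4.6767, 3.1671, -0.86]
||prox(x)|| = 6.1022
Step 4: Proximal objective.
0.5*||prox-x||^2 = 0.8845
lambda*||prox|| = 8.1159
Total = 9.0003


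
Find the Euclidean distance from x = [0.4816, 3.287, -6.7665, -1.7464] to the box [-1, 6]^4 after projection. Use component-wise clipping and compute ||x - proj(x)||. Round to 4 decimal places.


Project each component onto [-1, 6].
clip(0.4816) = 0.4816, clip(3.287) = 3.287, clip(-6.7665) = -1.0, clip(-1.7464) = -1.0
Projection = [0.4816, 3.287, -1.0, -1.0]
Squared diffs: [0.0, 0.0, 33.2525, 0.5571]
Distance = sqrt(33.8096) = 5.8146


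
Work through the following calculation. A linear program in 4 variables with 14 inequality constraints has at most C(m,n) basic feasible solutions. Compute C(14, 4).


Each vertex corresponds to some choice of n active constraints out of m, so the number of vertices is at most C(m, n) = m! / (n!(m-n)!).
m = 14, n = 4
Numerator: 14 * 13 * 12 * 11
Denominator: 4! = 24
C(14, 4) = 1001


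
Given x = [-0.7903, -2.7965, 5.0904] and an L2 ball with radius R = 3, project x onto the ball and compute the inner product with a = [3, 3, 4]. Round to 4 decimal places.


Step 1: Compute ||x|| (intermediates to 6 decimals).
||x|| = sqrt((-0.7903)^2 + (-2.7965)^2 + 5.0904^2) = 5.861498
Step 2: Project.
Since ||x|| > R, scale = R/||x|| = 3/5.861498 = 0.511815, proj(x) = scale * x
proj(x) = [-0.404487, -1.431291, 2.605343]
Step 3: Dot product.
a^T * proj(x) = 3*(-0.404487) + 3*(-1.431291) + 4*2.605343 = 4.914


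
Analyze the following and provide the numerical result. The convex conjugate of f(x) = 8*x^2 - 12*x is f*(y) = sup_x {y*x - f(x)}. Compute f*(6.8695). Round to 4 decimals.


f*(y) = sup_x {y*x - a*x^2 - b*x} = sup_x {(y-b)*x - a*x^2}
FOC: (y - b) - 2a*x = 0 => x* = (y - b)/(2a)
x* = (6.8695 + 12)/(2*8) = 1.1793
f*(6.8695) = (y-b)^2/(4a) = (6.8695 + 12)^2/(4*8)
= 356.058/32 = 11.1268


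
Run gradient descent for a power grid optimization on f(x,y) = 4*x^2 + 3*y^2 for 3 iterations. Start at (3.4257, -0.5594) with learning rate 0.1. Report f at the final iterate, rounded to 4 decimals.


Gradient descent on f(x,y) = 4*x^2 + 3*y^2.
Starting point: (3.4257, -0.5594), alpha = 0.1
Step 1: grad_x = 2*4*3.4257 = 27.4056, grad_y = 2*3*-0.5594 = -3.3564
  x_1 = 3.4257 - 0.1*27.4056 = 0.6851
  y_1 = -0.5594 - 0.1*-3.3564 = -0.2238
Step 2: grad_x = 2*4*0.6851 = 5.4811, grad_y = 2*3*-0.2238 = -1.3426
  x_2 = 0.6851 - 0.1*5.4811 = 0.137
  y_2 = -0.2238 - 0.1*-1.3426 = -0.0895
Step 3: grad_x = 2*4*0.137 = 1.0962, grad_y = 2*3*-0.0895 = -0.537
  x_3 = 0.137 - 0.1*1.0962 = 0.0274
  y_3 = -0.0895 - 0.1*-0.537 = -0.0358
f(0.0274, -0.0358) = 4*0.0274^2 + 3*(-0.0358)^2 = 0.0068


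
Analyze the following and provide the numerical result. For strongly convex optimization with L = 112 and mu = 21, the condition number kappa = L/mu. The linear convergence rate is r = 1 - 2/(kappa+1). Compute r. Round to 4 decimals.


Step 1: Compute the condition number.
kappa = L/mu = 112/21 = 5.3333
Step 2: Compute the convergence rate.
r = 1 - 2/(kappa + 1) = 1 - 2*mu/(L + mu) = (L - mu)/(L + mu) = 91/133 = 0.6842


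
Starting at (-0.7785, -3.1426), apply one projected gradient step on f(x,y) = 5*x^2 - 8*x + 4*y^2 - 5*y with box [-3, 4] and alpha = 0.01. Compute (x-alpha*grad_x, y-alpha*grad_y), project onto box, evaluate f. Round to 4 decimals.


Step 1: Compute gradient at (-0.7785, -3.1426).
grad_x = 2*5*-0.7785 - 8 = -15.785
grad_y = 2*4*-3.1426 - 5 = -30.1408
Step 2: Gradient step.
x_raw = -0.7785 - 0.01*-15.785 = -0.6207
y_raw = -3.1426 - 0.01*-30.1408 = -2.8412
Step 3: Project onto [-3, 4].
x_proj = clip(-0.6207) = -0.6207
y_proj = clip(-2.8412) = -2.8412
Step 4: Evaluate f.
f(-0.6207, -2.8412) = 53.3867


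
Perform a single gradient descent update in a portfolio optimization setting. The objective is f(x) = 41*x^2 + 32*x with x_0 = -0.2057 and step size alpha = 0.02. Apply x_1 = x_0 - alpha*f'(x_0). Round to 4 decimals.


We compute the gradient at x_0 and apply the update.
f'(x) = 82*x + 32
f'(-0.2057) = 82*-0.2057 + 32 = 15.1326
x_1 = -0.2057 - 0.02*15.1326 = -0.5084


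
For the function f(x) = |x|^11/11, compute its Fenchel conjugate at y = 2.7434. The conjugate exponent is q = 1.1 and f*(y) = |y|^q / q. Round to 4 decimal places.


The conjugate exponent q satisfies 1/p + 1/q = 1.
p = 11, so q = 11/(11 - 1) = 1.1
|y|^q = 2.7434^1.1 = 3.0347
f*(2.7434) = 3.0347 / 1.1 = 2.7588


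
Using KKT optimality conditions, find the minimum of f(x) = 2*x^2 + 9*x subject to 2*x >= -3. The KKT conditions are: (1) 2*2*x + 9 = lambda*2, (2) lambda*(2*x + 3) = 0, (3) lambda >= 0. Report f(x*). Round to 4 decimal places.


Step 1: Try lambda = 0 (constraint inactive).
x_unc = -9/(2*2) = -2.25
Check: 2*-2.25 = -4.5 < -3 -- violated!
Step 2: Constraint must be active: 2*x = -3
x* = -3/2 = -1.5
lambda = (2*2*(-1.5) + 9)/2 = 1.5
Step 3: Compute optimal value.
f(x*) = 2*(-1.5)^2 + 9*(-1.5) = -9.0


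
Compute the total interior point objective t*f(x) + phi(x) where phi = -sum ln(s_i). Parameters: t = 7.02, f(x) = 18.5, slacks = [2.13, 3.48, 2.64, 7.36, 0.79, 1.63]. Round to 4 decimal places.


Step 1: Compute log-barrier.
ln values: [0.7561, 1.247, 0.9708, 1.9961, -0.2357, 0.4886]
phi = -(0.7561 + 1.247 + 0.9708 + 1.9961 - 0.2357 + 0.4886) = -5.2229
Step 2: Compute augmented objective.
t*f(x) = 7.02*18.5 = 129.87
Total = 129.87 - 5.2229 = 124.6471


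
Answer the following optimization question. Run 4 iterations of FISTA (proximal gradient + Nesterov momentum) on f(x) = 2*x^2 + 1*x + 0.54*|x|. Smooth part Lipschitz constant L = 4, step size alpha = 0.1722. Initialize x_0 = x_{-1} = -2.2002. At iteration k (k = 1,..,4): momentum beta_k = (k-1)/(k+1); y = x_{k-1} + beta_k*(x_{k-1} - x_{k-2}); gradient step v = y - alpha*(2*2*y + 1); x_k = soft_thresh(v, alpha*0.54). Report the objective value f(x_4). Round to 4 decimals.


FISTA on f(x) = 2*x^2 + 1*x + 0.54*|x|
L = 4, alpha = 0.1722
Iteration 1: beta = 0.0, y = -2.2002 + 0.0*(-2.2002 + 2.2002) = -2.2002
  grad(y) = -7.8008, v = y - alpha*grad = -0.8569
  prox(v) = soft_thresh(-0.8569, 0.093) = -0.7639
Iteration 2: beta = 0.3333, y = -0.7639 + 0.3333*(-0.7639 + 2.2002) = -0.2852
  grad(y) = -0.1406, v = y - alpha*grad = -0.2609
  prox(v) = soft_thresh(-0.2609, 0.093) = -0.168
Iteration 3: beta = 0.5, y = -0.168 + 0.5*(-0.168 + 0.7639) = 0.13
  grad(y) = 1.5201, v = y - alpha*grad = -0.1317
  prox(v) = soft_thresh(-0.1317, 0.093) = -0.0387
Iteration 4: beta = 0.6, y = -0.0387 + 0.6*(-0.0387 + 0.168) = 0.0388
  grad(y) = 1.1551, v = y - alpha*grad = -0.1601
  prox(v) = soft_thresh(-0.1601, 0.093) = -0.0671
f(x_4) = 2*(-0.0671)^2 + 1*(-0.0671) + 0.54*|-0.0671| = -0.0219


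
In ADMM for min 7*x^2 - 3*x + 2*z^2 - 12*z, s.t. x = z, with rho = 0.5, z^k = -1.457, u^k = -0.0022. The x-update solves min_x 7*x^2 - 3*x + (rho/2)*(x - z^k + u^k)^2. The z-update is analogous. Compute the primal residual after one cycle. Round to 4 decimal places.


ADMM iteration with rho = 0.5, z^k = -1.457, u^k = -0.0022
Step 1: x-update.
Minimize 7*x^2 - 3*x + (0.5/2)*(x + 1.457 - 0.0022)^2
FOC: (2*7 + 0.5)*x = 3 + 0.5*(-1.457 + 0.0022)
x^{k+1} = 0.1567
Step 2: z-update.
Minimize 2*z^2 - 12*z + (0.5/2)*(0.1567 - z - 0.0022)^2
FOC: (2*2 + 0.5)*z = 12 + 0.5*(0.1567 - 0.0022)
z^{k+1} = 2.6838
Step 3: u-update.
u^{k+1} = -0.0022 + 0.1567 - 2.6838 = -2.5293
Step 4: Primal residual = |0.1567 - 2.6838| = 2.5271
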